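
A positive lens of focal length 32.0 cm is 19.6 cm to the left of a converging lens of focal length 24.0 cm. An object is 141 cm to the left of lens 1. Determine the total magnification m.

Lens 1: 1/d_i1 = 1/(32.0) − 1/(141) = 0.02416, so d_i1 = 41.39 cm; m₁ = −d_i1/d_o1 = -0.2935.
d_o2 = 19.6 − (41.39) = -21.79 cm (virtual object).
Lens 2: 1/d_i2 = 1/(24.0) − 1/(-21.79) = 0.08756, so d_i2 = 11.42 cm; m₂ = −d_i2/d_o2 = +0.5241.
m = m₁·m₂ = (-0.2935)(+0.5241) = -0.154.

m = -0.154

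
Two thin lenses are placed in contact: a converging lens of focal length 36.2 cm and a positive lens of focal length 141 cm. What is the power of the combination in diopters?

P₁ = 1/f₁ = 1/(0.362 m) = +2.762 D; P₂ = 1/f₂ = 1/(1.41 m) = +0.7092 D.
For thin lenses in contact, P = P₁ + P₂ = (+2.762) + (+0.7092) = +3.47 D.

P = +3.47 D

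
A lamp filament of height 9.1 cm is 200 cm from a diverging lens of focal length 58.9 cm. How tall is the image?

For a diverging lens, f = -58.9 cm.
1/d_i = 1/f − 1/d_o = 1/(-58.90) − 1/(200) = -0.02198, so d_i = -45.50 cm.
m = −d_i/d_o = +0.2275.
|h_i| = |m|·h_o = 0.2275 × 9.1 = 2.07 cm. The image is virtual, upright and reduced, on the same side as the object.

2.07 cm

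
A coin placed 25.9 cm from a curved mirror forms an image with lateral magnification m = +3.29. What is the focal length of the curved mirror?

f = 37.2 cm (concave)

m = −d_i/d_o ⇒ d_i = −m·d_o = −(+3.29)·(25.9) = -85.21 cm.
1/f = 1/d_o + 1/d_i = 1/(25.9) + 1/(-85.21) = 0.02687, so f = 37.2 cm.
Since f is positive, the curved mirror is concave.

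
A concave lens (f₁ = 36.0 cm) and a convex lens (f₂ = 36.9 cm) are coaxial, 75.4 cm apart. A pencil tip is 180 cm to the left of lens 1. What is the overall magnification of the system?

m = -0.0898

f₁ = −36.0 cm (diverging).
Lens 1: 1/d_i1 = 1/(-36.0) − 1/(180) = -0.03333, so d_i1 = -30.00 cm; m₁ = −d_i1/d_o1 = +0.1667.
d_o2 = 75.4 − (-30.00) = 105.4 cm.
Lens 2: 1/d_i2 = 1/(36.9) − 1/(105.4) = 0.01761, so d_i2 = 56.78 cm; m₂ = −d_i2/d_o2 = -0.5387.
m = m₁·m₂ = (+0.1667)(-0.5387) = -0.0898.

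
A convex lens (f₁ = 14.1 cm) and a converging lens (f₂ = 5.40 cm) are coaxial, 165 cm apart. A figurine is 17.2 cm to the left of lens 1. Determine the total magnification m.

m = +0.302

Lens 1: 1/d_i1 = 1/(14.1) − 1/(17.2) = 0.01278, so d_i1 = 78.23 cm; m₁ = −d_i1/d_o1 = -4.548.
d_o2 = 165 − (78.23) = 86.77 cm.
Lens 2: 1/d_i2 = 1/(5.40) − 1/(86.77) = 0.1737, so d_i2 = 5.758 cm; m₂ = −d_i2/d_o2 = -0.06636.
m = m₁·m₂ = (-4.548)(-0.06636) = +0.302.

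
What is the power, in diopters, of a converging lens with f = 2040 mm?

P = +0.490 D

f = 204 cm = 2.04 m.
P = 1/f = 1/(2.04 m) = +0.490 D.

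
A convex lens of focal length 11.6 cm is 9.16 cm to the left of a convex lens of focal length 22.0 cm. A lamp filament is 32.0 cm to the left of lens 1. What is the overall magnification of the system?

m = -0.403

Lens 1: 1/d_i1 = 1/(11.6) − 1/(32.0) = 0.05496, so d_i1 = 18.20 cm; m₁ = −d_i1/d_o1 = -0.5687.
d_o2 = 9.16 − (18.20) = -9.040 cm (virtual object).
Lens 2: 1/d_i2 = 1/(22.0) − 1/(-9.040) = 0.1561, so d_i2 = 6.407 cm; m₂ = −d_i2/d_o2 = +0.7088.
m = m₁·m₂ = (-0.5687)(+0.7088) = -0.403.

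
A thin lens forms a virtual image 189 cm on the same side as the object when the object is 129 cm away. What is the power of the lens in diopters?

Virtual image ⇒ d_i = −189 cm.
1/f = 1/d_o + 1/d_i = 1/(129) + 1/(-189) = 0.002461 cm⁻¹.
f = 406.4 cm = 4.064 m, so P = 1/f = +0.246 D.

P = +0.246 D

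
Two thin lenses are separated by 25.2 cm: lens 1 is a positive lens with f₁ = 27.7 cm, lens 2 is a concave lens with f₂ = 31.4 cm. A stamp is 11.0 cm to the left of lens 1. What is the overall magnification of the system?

Lens 1: 1/d_i1 = 1/(27.7) − 1/(11.0) = -0.05481, so d_i1 = -18.25 cm; m₁ = −d_i1/d_o1 = +1.659.
d_o2 = 25.2 − (-18.25) = 43.45 cm.
f₂ = −31.4 cm (diverging).
Lens 2: 1/d_i2 = 1/(-31.4) − 1/(43.45) = -0.05486, so d_i2 = -18.23 cm; m₂ = −d_i2/d_o2 = +0.4195.
m = m₁·m₂ = (+1.659)(+0.4195) = +0.696.

m = +0.696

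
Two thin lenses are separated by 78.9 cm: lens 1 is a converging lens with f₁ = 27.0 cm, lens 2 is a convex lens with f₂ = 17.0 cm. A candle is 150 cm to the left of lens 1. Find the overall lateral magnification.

m = +0.129

Lens 1: 1/d_i1 = 1/(27.0) − 1/(150) = 0.03037, so d_i1 = 32.93 cm; m₁ = −d_i1/d_o1 = -0.2195.
d_o2 = 78.9 − (32.93) = 45.97 cm.
Lens 2: 1/d_i2 = 1/(17.0) − 1/(45.97) = 0.03707, so d_i2 = 26.98 cm; m₂ = −d_i2/d_o2 = -0.5868.
m = m₁·m₂ = (-0.2195)(-0.5868) = +0.129.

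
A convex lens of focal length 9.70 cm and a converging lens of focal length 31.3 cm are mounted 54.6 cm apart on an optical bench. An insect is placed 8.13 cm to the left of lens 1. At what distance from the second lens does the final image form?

Lens 1: 1/d_i1 = 1/f₁ − 1/d_o1 = 1/(9.70) − 1/(8.13) = -0.01991, so d_i1 = -50.23 cm.
The intermediate image is 50.23 cm to the left of lens 1 (virtual), which is 54.6 − (-50.23) = 104.8 cm to the left of lens 2, so d_o2 = +104.8 cm.
Lens 2: 1/d_i2 = 1/f₂ − 1/d_o2 = 1/(31.3) − 1/(104.8) = 0.02241, so d_i2 = 44.6 cm.
The final image is real, 44.6 cm to the right of lens 2 (overall magnification ≈ -2.6).

44.6 cm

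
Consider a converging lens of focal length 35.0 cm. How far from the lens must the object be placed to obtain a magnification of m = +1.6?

13.1 cm

m = −d_i/d_o ⇒ d_i = −m·d_o.
1/f = 1/d_o + 1/d_i = 1/d_o − 1/(m·d_o) = (1 − 1/m)/d_o, so d_o = f(1 − 1/m) = (35.00)(1 − 1/(+1.6)) = 13.1 cm.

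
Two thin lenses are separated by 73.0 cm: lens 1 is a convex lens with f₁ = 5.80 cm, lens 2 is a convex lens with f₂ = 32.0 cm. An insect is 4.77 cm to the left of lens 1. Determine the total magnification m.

Lens 1: 1/d_i1 = 1/(5.80) − 1/(4.77) = -0.03723, so d_i1 = -26.86 cm; m₁ = −d_i1/d_o1 = +5.631.
d_o2 = 73.0 − (-26.86) = 99.86 cm.
Lens 2: 1/d_i2 = 1/(32.0) − 1/(99.86) = 0.02124, so d_i2 = 47.09 cm; m₂ = −d_i2/d_o2 = -0.4716.
m = m₁·m₂ = (+5.631)(-0.4716) = -2.66.

m = -2.66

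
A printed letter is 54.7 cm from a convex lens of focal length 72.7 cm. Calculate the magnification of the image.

1/d_i = 1/f − 1/d_o = 1/(72.70) − 1/(54.7) = -0.004526, so d_i = -220.9 cm.
m = −d_i/d_o = −(-220.9)/(54.7) = +4.04.
The image is virtual, upright and enlarged, on the same side as the object.

m = +4.04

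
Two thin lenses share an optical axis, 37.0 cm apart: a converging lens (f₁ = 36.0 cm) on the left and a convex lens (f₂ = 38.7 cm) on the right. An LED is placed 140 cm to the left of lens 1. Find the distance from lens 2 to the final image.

Lens 1: 1/d_i1 = 1/f₁ − 1/d_o1 = 1/(36.0) − 1/(140) = 0.02063, so d_i1 = 48.46 cm.
The intermediate image is 48.46 cm to the right of lens 1, which lies 11.46 cm to the right of lens 2 — a virtual object — so d_o2 = −11.46 cm.
Lens 2: 1/d_i2 = 1/f₂ − 1/d_o2 = 1/(38.7) − 1/(-11.46) = 0.1131, so d_i2 = 8.84 cm.
The final image is real, 8.84 cm to the right of lens 2 (overall magnification ≈ -0.27).

8.84 cm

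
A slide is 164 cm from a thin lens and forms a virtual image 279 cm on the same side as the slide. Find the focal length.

f = 398 cm (converging)

Virtual image ⇒ d_i = −279 cm.
1/f = 1/d_o + 1/d_i = 1/(164) + 1/(-279) = 0.002513, so f = 398 cm.
Since f is positive, the thin lens is converging.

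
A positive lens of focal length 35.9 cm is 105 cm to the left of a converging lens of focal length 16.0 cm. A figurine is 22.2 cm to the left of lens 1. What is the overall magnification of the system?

m = -0.285

Lens 1: 1/d_i1 = 1/(35.9) − 1/(22.2) = -0.01719, so d_i1 = -58.17 cm; m₁ = −d_i1/d_o1 = +2.620.
d_o2 = 105 − (-58.17) = 163.2 cm.
Lens 2: 1/d_i2 = 1/(16.0) − 1/(163.2) = 0.05637, so d_i2 = 17.74 cm; m₂ = −d_i2/d_o2 = -0.1087.
m = m₁·m₂ = (+2.620)(-0.1087) = -0.285.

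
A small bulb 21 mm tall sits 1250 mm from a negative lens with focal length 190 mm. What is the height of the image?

2.77 mm

For a negative lens, f = -190 mm.
1/d_i = 1/f − 1/d_o = 1/(-190.0) − 1/(1250) = -0.006063, so d_i = -164.9 mm.
m = −d_i/d_o = +0.1319.
|h_i| = |m|·h_o = 0.1319 × 21 = 2.77 mm. The image is virtual, upright and reduced, on the same side as the object.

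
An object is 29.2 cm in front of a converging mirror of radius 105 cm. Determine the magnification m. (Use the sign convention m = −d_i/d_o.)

f = R/2 = 105/2 = 52.50 cm.
1/d_i = 1/f − 1/d_o = 1/(52.50) − 1/(29.2) = -0.01520, so d_i = -65.79 cm.
m = −d_i/d_o = −(-65.79)/(29.2) = +2.25.
The image is virtual, upright and enlarged, behind the mirror.

m = +2.25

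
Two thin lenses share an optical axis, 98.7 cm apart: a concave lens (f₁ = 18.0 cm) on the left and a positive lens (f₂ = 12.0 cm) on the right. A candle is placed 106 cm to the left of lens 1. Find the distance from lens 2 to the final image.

13.4 cm

Lens 1 is diverging, so f₁ = −18.0 cm.
Lens 1: 1/d_i1 = 1/f₁ − 1/d_o1 = 1/(-18.0) − 1/(106) = -0.06499, so d_i1 = -15.39 cm.
The intermediate image is 15.39 cm to the left of lens 1 (virtual), which is 98.7 − (-15.39) = 114.1 cm to the left of lens 2, so d_o2 = +114.1 cm.
Lens 2: 1/d_i2 = 1/f₂ − 1/d_o2 = 1/(12.0) − 1/(114.1) = 0.07457, so d_i2 = 13.4 cm.
The final image is real, 13.4 cm to the right of lens 2 (overall magnification ≈ -0.017).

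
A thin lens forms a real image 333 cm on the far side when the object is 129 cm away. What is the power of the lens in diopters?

d_i = +333 cm.
1/f = 1/d_o + 1/d_i = 1/(129) + 1/(333) = 0.01075 cm⁻¹.
f = 92.98 cm = 0.9298 m, so P = 1/f = +1.08 D.

P = +1.08 D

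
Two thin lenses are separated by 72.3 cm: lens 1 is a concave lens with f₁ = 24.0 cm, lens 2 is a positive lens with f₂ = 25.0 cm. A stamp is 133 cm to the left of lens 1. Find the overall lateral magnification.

f₁ = −24.0 cm (diverging).
Lens 1: 1/d_i1 = 1/(-24.0) − 1/(133) = -0.04919, so d_i1 = -20.33 cm; m₁ = −d_i1/d_o1 = +0.1529.
d_o2 = 72.3 − (-20.33) = 92.63 cm.
Lens 2: 1/d_i2 = 1/(25.0) − 1/(92.63) = 0.02920, so d_i2 = 34.24 cm; m₂ = −d_i2/d_o2 = -0.3697.
m = m₁·m₂ = (+0.1529)(-0.3697) = -0.0565.

m = -0.0565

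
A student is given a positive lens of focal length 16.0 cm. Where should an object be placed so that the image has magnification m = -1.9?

24.4 cm

m = −d_i/d_o ⇒ d_i = −m·d_o.
1/f = 1/d_o + 1/d_i = 1/d_o − 1/(m·d_o) = (1 − 1/m)/d_o, so d_o = f(1 − 1/m) = (16.00)(1 − 1/(-1.9)) = 24.4 cm.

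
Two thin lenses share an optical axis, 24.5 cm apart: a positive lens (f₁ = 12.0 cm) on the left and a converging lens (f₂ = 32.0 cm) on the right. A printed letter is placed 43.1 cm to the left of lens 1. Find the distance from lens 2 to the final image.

10.4 cm

Lens 1: 1/d_i1 = 1/f₁ − 1/d_o1 = 1/(12.0) − 1/(43.1) = 0.06013, so d_i1 = 16.63 cm.
The intermediate image is 16.63 cm to the right of lens 1, which is 24.5 − (16.63) = 7.870 cm to the left of lens 2, so d_o2 = +7.870 cm.
Lens 2: 1/d_i2 = 1/f₂ − 1/d_o2 = 1/(32.0) − 1/(7.870) = -0.09581, so d_i2 = -10.4 cm.
The final image is virtual, 10.4 cm to the left of lens 2 (overall magnification ≈ -0.51).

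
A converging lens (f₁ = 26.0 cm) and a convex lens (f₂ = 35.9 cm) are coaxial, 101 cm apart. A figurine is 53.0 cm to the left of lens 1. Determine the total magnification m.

m = +2.46

Lens 1: 1/d_i1 = 1/(26.0) − 1/(53.0) = 0.01959, so d_i1 = 51.04 cm; m₁ = −d_i1/d_o1 = -0.9630.
d_o2 = 101 − (51.04) = 49.96 cm.
Lens 2: 1/d_i2 = 1/(35.9) − 1/(49.96) = 0.007839, so d_i2 = 127.6 cm; m₂ = −d_i2/d_o2 = -2.553.
m = m₁·m₂ = (-0.9630)(-2.553) = +2.46.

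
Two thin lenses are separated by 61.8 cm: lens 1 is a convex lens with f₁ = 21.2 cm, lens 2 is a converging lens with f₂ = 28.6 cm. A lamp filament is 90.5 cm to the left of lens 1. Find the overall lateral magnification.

Lens 1: 1/d_i1 = 1/(21.2) − 1/(90.5) = 0.03612, so d_i1 = 27.69 cm; m₁ = −d_i1/d_o1 = -0.3060.
d_o2 = 61.8 − (27.69) = 34.11 cm.
Lens 2: 1/d_i2 = 1/(28.6) − 1/(34.11) = 0.005648, so d_i2 = 177.1 cm; m₂ = −d_i2/d_o2 = -5.191.
m = m₁·m₂ = (-0.3060)(-5.191) = +1.59.

m = +1.59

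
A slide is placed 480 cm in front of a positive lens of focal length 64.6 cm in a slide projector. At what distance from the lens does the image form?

Lens equation: 1/q = 1/f − 1/p = 1/(64.60) − 1/(480) = 0.01548 − 0.002083 = 0.01340, so q = 74.6 cm.
The image is real, inverted and reduced, on the far side of the lens.

74.6 cm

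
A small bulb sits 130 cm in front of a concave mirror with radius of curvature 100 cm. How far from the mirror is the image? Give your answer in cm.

f = R/2 = 100/2 = 50.00 cm.
Mirror equation: 1/s_i = 1/f − 1/s_o = 1/(50.00) − 1/(130) = 0.02000 − 0.007692 = 0.01231, so s_i = 81.2 cm.
The image is real, inverted and reduced, in front of the mirror.

81.2 cm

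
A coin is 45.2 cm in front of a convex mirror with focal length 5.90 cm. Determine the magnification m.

For a convex mirror, f = -5.90 cm.
1/d_i = 1/f − 1/d_o = 1/(-5.900) − 1/(45.2) = -0.1916, so d_i = -5.219 cm.
m = −d_i/d_o = −(-5.219)/(45.2) = +0.115.
The image is virtual, upright and reduced, behind the mirror.

m = +0.115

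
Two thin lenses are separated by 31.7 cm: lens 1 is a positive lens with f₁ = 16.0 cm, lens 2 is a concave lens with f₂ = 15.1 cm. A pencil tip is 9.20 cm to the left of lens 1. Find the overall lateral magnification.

m = +0.519

Lens 1: 1/d_i1 = 1/(16.0) − 1/(9.20) = -0.04620, so d_i1 = -21.65 cm; m₁ = −d_i1/d_o1 = +2.353.
d_o2 = 31.7 − (-21.65) = 53.35 cm.
f₂ = −15.1 cm (diverging).
Lens 2: 1/d_i2 = 1/(-15.1) − 1/(53.35) = -0.08497, so d_i2 = -11.77 cm; m₂ = −d_i2/d_o2 = +0.2206.
m = m₁·m₂ = (+2.353)(+0.2206) = +0.519.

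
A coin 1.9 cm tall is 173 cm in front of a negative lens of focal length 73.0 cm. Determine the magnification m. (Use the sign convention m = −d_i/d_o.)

m = +0.297

For a negative lens, f = -73.0 cm.
1/d_i = 1/f − 1/d_o = 1/(-73.00) − 1/(173) = -0.01948, so d_i = -51.34 cm.
m = −d_i/d_o = −(-51.34)/(173) = +0.297.
The image is virtual, upright and reduced, on the same side as the object.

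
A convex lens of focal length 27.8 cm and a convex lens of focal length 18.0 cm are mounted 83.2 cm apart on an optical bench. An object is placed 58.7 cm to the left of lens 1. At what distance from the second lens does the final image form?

Lens 1: 1/d_i1 = 1/f₁ − 1/d_o1 = 1/(27.8) − 1/(58.7) = 0.01894, so d_i1 = 52.81 cm.
The intermediate image is 52.81 cm to the right of lens 1, which is 83.2 − (52.81) = 30.39 cm to the left of lens 2, so d_o2 = +30.39 cm.
Lens 2: 1/d_i2 = 1/f₂ − 1/d_o2 = 1/(18.0) − 1/(30.39) = 0.02265, so d_i2 = 44.2 cm.
The final image is real, 44.2 cm to the right of lens 2 (overall magnification ≈ 1.3).

44.2 cm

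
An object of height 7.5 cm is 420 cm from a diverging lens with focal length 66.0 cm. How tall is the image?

1.02 cm

For a diverging lens, f = -66.0 cm.
1/d_i = 1/f − 1/d_o = 1/(-66.00) − 1/(420) = -0.01753, so d_i = -57.04 cm.
m = −d_i/d_o = +0.1358.
|h_i| = |m|·h_o = 0.1358 × 7.5 = 1.02 cm. The image is virtual, upright and reduced, on the same side as the object.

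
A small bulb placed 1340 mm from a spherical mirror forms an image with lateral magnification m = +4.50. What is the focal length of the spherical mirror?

m = −d_i/d_o ⇒ d_i = −m·d_o = −(+4.50)·(1340) = -6030 mm.
1/f = 1/d_o + 1/d_i = 1/(1340) + 1/(-6030) = 0.0005804, so f = 1720 mm.
Since f is positive, the spherical mirror is concave.

f = 1720 mm (concave)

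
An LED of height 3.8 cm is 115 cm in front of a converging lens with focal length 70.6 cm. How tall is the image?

6.04 cm

1/d_i = 1/f − 1/d_o = 1/(70.60) − 1/(115) = 0.005469, so d_i = 182.9 cm.
m = −d_i/d_o = -1.590.
|h_i| = |m|·h_o = 1.590 × 3.8 = 6.04 cm. The image is real, inverted and enlarged, on the far side of the lens.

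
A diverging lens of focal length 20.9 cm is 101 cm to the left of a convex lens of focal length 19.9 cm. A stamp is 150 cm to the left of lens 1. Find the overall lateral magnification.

m = -0.0245

f₁ = −20.9 cm (diverging).
Lens 1: 1/d_i1 = 1/(-20.9) − 1/(150) = -0.05451, so d_i1 = -18.34 cm; m₁ = −d_i1/d_o1 = +0.1223.
d_o2 = 101 − (-18.34) = 119.3 cm.
Lens 2: 1/d_i2 = 1/(19.9) − 1/(119.3) = 0.04187, so d_i2 = 23.88 cm; m₂ = −d_i2/d_o2 = -0.2002.
m = m₁·m₂ = (+0.1223)(-0.2002) = -0.0245.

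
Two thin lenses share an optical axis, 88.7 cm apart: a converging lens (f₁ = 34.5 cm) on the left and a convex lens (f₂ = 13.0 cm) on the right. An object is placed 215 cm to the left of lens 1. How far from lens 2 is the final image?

Lens 1: 1/d_i1 = 1/f₁ − 1/d_o1 = 1/(34.5) − 1/(215) = 0.02433, so d_i1 = 41.09 cm.
The intermediate image is 41.09 cm to the right of lens 1, which is 88.7 − (41.09) = 47.61 cm to the left of lens 2, so d_o2 = +47.61 cm.
Lens 2: 1/d_i2 = 1/f₂ − 1/d_o2 = 1/(13.0) − 1/(47.61) = 0.05592, so d_i2 = 17.9 cm.
The final image is real, 17.9 cm to the right of lens 2 (overall magnification ≈ 0.072).

17.9 cm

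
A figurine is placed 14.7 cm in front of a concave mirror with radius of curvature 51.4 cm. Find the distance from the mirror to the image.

34.3 cm

f = R/2 = 51.4/2 = 25.70 cm.
Mirror equation: 1/q = 1/f − 1/p = 1/(25.70) − 1/(14.7) = 0.03891 − 0.06803 = -0.02912, so q = -34.3 cm.
The image is virtual, upright and enlarged, behind the mirror.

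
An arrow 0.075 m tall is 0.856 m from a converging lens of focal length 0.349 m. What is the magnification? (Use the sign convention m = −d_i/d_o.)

m = -0.688

1/d_i = 1/f − 1/d_o = 1/(0.3490) − 1/(0.856) = 1.697, so d_i = 0.5892 m.
m = −d_i/d_o = −(0.5892)/(0.856) = -0.688.
The image is real, inverted and reduced, on the far side of the lens.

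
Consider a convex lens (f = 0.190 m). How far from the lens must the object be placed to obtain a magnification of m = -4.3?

m = −d_i/d_o ⇒ d_i = −m·d_o.
1/f = 1/d_o + 1/d_i = 1/d_o − 1/(m·d_o) = (1 − 1/m)/d_o, so d_o = f(1 − 1/m) = (0.1900)(1 − 1/(-4.3)) = 0.234 m.

0.234 m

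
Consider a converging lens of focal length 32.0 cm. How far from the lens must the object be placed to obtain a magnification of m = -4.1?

m = −d_i/d_o ⇒ d_i = −m·d_o.
1/f = 1/d_o + 1/d_i = 1/d_o − 1/(m·d_o) = (1 − 1/m)/d_o, so d_o = f(1 − 1/m) = (32.00)(1 − 1/(-4.1)) = 39.8 cm.

39.8 cm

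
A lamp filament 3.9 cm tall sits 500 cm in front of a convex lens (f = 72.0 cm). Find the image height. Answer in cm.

0.656 cm

1/d_i = 1/f − 1/d_o = 1/(72.00) − 1/(500) = 0.01189, so d_i = 84.11 cm.
m = −d_i/d_o = -0.1682.
|h_i| = |m|·h_o = 0.1682 × 3.9 = 0.656 cm. The image is real, inverted and reduced, on the far side of the lens.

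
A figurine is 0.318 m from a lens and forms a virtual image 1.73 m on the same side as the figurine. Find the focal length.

f = 0.390 m (converging)

Virtual image ⇒ d_i = −1.73 m.
1/f = 1/d_o + 1/d_i = 1/(0.318) + 1/(-1.73) = 2.567, so f = 0.390 m.
Since f is positive, the lens is converging.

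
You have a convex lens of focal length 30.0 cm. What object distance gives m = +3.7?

21.9 cm

m = −d_i/d_o ⇒ d_i = −m·d_o.
1/f = 1/d_o + 1/d_i = 1/d_o − 1/(m·d_o) = (1 − 1/m)/d_o, so d_o = f(1 − 1/m) = (30.00)(1 − 1/(+3.7)) = 21.9 cm.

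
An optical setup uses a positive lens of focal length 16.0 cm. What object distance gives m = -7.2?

18.2 cm

m = −d_i/d_o ⇒ d_i = −m·d_o.
1/f = 1/d_o + 1/d_i = 1/d_o − 1/(m·d_o) = (1 − 1/m)/d_o, so d_o = f(1 − 1/m) = (16.00)(1 − 1/(-7.2)) = 18.2 cm.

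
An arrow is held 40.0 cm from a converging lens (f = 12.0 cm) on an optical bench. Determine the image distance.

17.1 cm

Thin-lens equation: 1/q = 1/f − 1/p = 1/(12.00) − 1/(40.0) = 0.08333 − 0.02500 = 0.05833, so q = 17.1 cm.
The image is real, inverted and reduced, on the far side of the lens.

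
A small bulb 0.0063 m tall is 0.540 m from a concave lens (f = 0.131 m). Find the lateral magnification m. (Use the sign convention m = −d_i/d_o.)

m = +0.195

For a concave lens, f = -0.131 m.
1/d_i = 1/f − 1/d_o = 1/(-0.1310) − 1/(0.540) = -9.485, so d_i = -0.1054 m.
m = −d_i/d_o = −(-0.1054)/(0.540) = +0.195.
The image is virtual, upright and reduced, on the same side as the object.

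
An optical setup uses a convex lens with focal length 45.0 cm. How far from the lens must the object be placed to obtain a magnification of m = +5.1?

36.2 cm

m = −d_i/d_o ⇒ d_i = −m·d_o.
1/f = 1/d_o + 1/d_i = 1/d_o − 1/(m·d_o) = (1 − 1/m)/d_o, so d_o = f(1 − 1/m) = (45.00)(1 − 1/(+5.1)) = 36.2 cm.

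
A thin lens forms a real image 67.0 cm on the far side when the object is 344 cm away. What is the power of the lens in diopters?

d_i = +67.0 cm.
1/f = 1/d_o + 1/d_i = 1/(344) + 1/(67.0) = 0.01783 cm⁻¹.
f = 56.08 cm = 0.5608 m, so P = 1/f = +1.78 D.

P = +1.78 D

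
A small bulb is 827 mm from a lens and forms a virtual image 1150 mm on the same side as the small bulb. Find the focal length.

f = 2940 mm (converging)

Virtual image ⇒ d_i = −1150 mm.
1/f = 1/d_o + 1/d_i = 1/(827) + 1/(-1150) = 0.0003396, so f = 2940 mm.
Since f is positive, the lens is converging.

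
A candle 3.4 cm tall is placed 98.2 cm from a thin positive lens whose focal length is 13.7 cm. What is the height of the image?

1/d_i = 1/f − 1/d_o = 1/(13.70) − 1/(98.2) = 0.06281, so d_i = 15.92 cm.
m = −d_i/d_o = -0.1621.
|h_i| = |m|·h_o = 0.1621 × 3.4 = 0.551 cm. The image is real, inverted and reduced, on the far side of the lens.

0.551 cm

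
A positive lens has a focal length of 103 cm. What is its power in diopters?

P = +0.971 D

f = 103 cm = 1.03 m.
P = 1/f = 1/(1.03 m) = +0.971 D.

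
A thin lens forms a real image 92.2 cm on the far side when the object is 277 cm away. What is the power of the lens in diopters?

P = +1.45 D

d_i = +92.2 cm.
1/f = 1/d_o + 1/d_i = 1/(277) + 1/(92.2) = 0.01446 cm⁻¹.
f = 69.17 cm = 0.6917 m, so P = 1/f = +1.45 D.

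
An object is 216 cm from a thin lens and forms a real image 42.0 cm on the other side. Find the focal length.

Real image ⇒ d_i = +42.0 cm.
1/f = 1/d_o + 1/d_i = 1/(216) + 1/(42.0) = 0.02844, so f = 35.2 cm.
Since f is positive, the thin lens is converging.

f = 35.2 cm (converging)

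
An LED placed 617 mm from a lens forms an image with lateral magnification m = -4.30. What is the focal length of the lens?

m = −d_i/d_o ⇒ d_i = −m·d_o = −(-4.30)·(617) = 2653 mm.
1/f = 1/d_o + 1/d_i = 1/(617) + 1/(2653) = 0.001998, so f = 501 mm.
Since f is positive, the lens is converging.

f = 501 mm (converging)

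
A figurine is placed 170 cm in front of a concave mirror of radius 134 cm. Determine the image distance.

f = R/2 = 134/2 = 67.00 cm.
Mirror equation: 1/q = 1/f − 1/p = 1/(67.00) − 1/(170) = 0.01493 − 0.005882 = 0.009043, so q = 111 cm.
The image is real, inverted and reduced, in front of the mirror.

111 cm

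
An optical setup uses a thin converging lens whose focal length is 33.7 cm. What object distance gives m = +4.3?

m = −d_i/d_o ⇒ d_i = −m·d_o.
1/f = 1/d_o + 1/d_i = 1/d_o − 1/(m·d_o) = (1 − 1/m)/d_o, so d_o = f(1 − 1/m) = (33.70)(1 − 1/(+4.3)) = 25.9 cm.

25.9 cm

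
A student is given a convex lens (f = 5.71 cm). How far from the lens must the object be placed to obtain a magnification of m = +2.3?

3.23 cm

m = −d_i/d_o ⇒ d_i = −m·d_o.
1/f = 1/d_o + 1/d_i = 1/d_o − 1/(m·d_o) = (1 − 1/m)/d_o, so d_o = f(1 − 1/m) = (5.710)(1 − 1/(+2.3)) = 3.23 cm.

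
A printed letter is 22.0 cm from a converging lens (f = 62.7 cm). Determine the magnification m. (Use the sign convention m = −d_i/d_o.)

m = +1.54

1/d_i = 1/f − 1/d_o = 1/(62.70) − 1/(22.0) = -0.02951, so d_i = -33.89 cm.
m = −d_i/d_o = −(-33.89)/(22.0) = +1.54.
The image is virtual, upright and enlarged, on the same side as the object.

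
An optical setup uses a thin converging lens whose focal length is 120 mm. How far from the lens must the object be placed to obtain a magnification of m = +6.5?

102 mm

m = −d_i/d_o ⇒ d_i = −m·d_o.
1/f = 1/d_o + 1/d_i = 1/d_o − 1/(m·d_o) = (1 − 1/m)/d_o, so d_o = f(1 − 1/m) = (120.0)(1 − 1/(+6.5)) = 102 mm.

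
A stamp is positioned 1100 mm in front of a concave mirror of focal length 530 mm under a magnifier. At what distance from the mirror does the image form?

Mirror equation: 1/v = 1/f − 1/u = 1/(530.0) − 1/(1100) = 0.001887 − 0.0009091 = 0.0009777, so v = 1020 mm.
The image is real, inverted and reduced, in front of the mirror.

1020 mm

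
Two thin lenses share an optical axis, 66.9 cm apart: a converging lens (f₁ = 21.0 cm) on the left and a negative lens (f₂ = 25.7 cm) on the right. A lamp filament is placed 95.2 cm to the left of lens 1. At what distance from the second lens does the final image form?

15.6 cm

Lens 1: 1/d_i1 = 1/f₁ − 1/d_o1 = 1/(21.0) − 1/(95.2) = 0.03711, so d_i1 = 26.94 cm.
The intermediate image is 26.94 cm to the right of lens 1, which is 66.9 − (26.94) = 39.96 cm to the left of lens 2, so d_o2 = +39.96 cm.
Lens 2 is diverging, so f₂ = −25.7 cm.
Lens 2: 1/d_i2 = 1/f₂ − 1/d_o2 = 1/(-25.7) − 1/(39.96) = -0.06394, so d_i2 = -15.6 cm.
The final image is virtual, 15.6 cm to the left of lens 2 (overall magnification ≈ -0.11).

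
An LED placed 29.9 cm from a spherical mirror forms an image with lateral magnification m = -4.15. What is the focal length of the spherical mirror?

f = 24.1 cm (concave)

m = −d_i/d_o ⇒ d_i = −m·d_o = −(-4.15)·(29.9) = 124.1 cm.
1/f = 1/d_o + 1/d_i = 1/(29.9) + 1/(124.1) = 0.04150, so f = 24.1 cm.
Since f is positive, the spherical mirror is concave.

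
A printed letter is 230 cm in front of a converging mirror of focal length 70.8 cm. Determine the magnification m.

m = -0.445

1/d_i = 1/f − 1/d_o = 1/(70.80) − 1/(230) = 0.009776, so d_i = 102.3 cm.
m = −d_i/d_o = −(102.3)/(230) = -0.445.
The image is real, inverted and reduced, in front of the mirror.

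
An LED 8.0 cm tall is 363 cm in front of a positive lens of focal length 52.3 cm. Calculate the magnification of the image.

1/d_i = 1/f − 1/d_o = 1/(52.30) − 1/(363) = 0.01637, so d_i = 61.10 cm.
m = −d_i/d_o = −(61.10)/(363) = -0.168.
The image is real, inverted and reduced, on the far side of the lens.

m = -0.168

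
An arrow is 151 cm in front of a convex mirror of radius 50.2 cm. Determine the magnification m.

f = R/2 = 50.2/2 = 25.10 cm; for a convex mirror, f = -25.10 cm.
1/d_i = 1/f − 1/d_o = 1/(-25.10) − 1/(151) = -0.04646, so d_i = -21.52 cm.
m = −d_i/d_o = −(-21.52)/(151) = +0.143.
The image is virtual, upright and reduced, behind the mirror.

m = +0.143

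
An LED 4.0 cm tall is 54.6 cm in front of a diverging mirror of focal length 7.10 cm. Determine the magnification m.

For a diverging mirror, f = -7.10 cm.
1/d_i = 1/f − 1/d_o = 1/(-7.100) − 1/(54.6) = -0.1592, so d_i = -6.283 cm.
m = −d_i/d_o = −(-6.283)/(54.6) = +0.115.
The image is virtual, upright and reduced, behind the mirror.

m = +0.115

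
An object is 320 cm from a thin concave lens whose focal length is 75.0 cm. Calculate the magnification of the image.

m = +0.190

For a concave lens, f = -75.0 cm.
1/d_i = 1/f − 1/d_o = 1/(-75.00) − 1/(320) = -0.01646, so d_i = -60.76 cm.
m = −d_i/d_o = −(-60.76)/(320) = +0.190.
The image is virtual, upright and reduced, on the same side as the object.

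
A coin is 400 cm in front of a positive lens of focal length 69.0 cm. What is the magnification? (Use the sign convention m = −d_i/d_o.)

1/d_i = 1/f − 1/d_o = 1/(69.00) − 1/(400) = 0.01199, so d_i = 83.38 cm.
m = −d_i/d_o = −(83.38)/(400) = -0.208.
The image is real, inverted and reduced, on the far side of the lens.

m = -0.208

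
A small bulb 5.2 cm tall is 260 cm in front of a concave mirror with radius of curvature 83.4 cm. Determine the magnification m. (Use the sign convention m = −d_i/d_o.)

m = -0.191

f = R/2 = 83.4/2 = 41.70 cm.
1/d_i = 1/f − 1/d_o = 1/(41.70) − 1/(260) = 0.02013, so d_i = 49.67 cm.
m = −d_i/d_o = −(49.67)/(260) = -0.191.
The image is real, inverted and reduced, in front of the mirror.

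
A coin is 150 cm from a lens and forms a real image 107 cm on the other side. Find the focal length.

f = 62.5 cm (converging)

Real image ⇒ d_i = +107 cm.
1/f = 1/d_o + 1/d_i = 1/(150) + 1/(107) = 0.01601, so f = 62.5 cm.
Since f is positive, the lens is converging.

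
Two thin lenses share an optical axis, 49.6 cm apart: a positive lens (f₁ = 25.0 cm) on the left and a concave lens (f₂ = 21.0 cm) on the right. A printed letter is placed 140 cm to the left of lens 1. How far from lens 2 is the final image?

10.0 cm

Lens 1: 1/d_i1 = 1/f₁ − 1/d_o1 = 1/(25.0) − 1/(140) = 0.03286, so d_i1 = 30.43 cm.
The intermediate image is 30.43 cm to the right of lens 1, which is 49.6 − (30.43) = 19.17 cm to the left of lens 2, so d_o2 = +19.17 cm.
Lens 2 is diverging, so f₂ = −21.0 cm.
Lens 2: 1/d_i2 = 1/f₂ − 1/d_o2 = 1/(-21.0) − 1/(19.17) = -0.09978, so d_i2 = -10.0 cm.
The final image is virtual, 10.0 cm to the left of lens 2 (overall magnification ≈ -0.11).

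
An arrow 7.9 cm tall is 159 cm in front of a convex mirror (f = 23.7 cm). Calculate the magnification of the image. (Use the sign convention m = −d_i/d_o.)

For a convex mirror, f = -23.7 cm.
1/d_i = 1/f − 1/d_o = 1/(-23.70) − 1/(159) = -0.04848, so d_i = -20.63 cm.
m = −d_i/d_o = −(-20.63)/(159) = +0.130.
The image is virtual, upright and reduced, behind the mirror.

m = +0.130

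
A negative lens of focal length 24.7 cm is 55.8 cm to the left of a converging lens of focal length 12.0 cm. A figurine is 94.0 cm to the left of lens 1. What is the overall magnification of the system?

m = -0.0394

f₁ = −24.7 cm (diverging).
Lens 1: 1/d_i1 = 1/(-24.7) − 1/(94.0) = -0.05112, so d_i1 = -19.56 cm; m₁ = −d_i1/d_o1 = +0.2081.
d_o2 = 55.8 − (-19.56) = 75.36 cm.
Lens 2: 1/d_i2 = 1/(12.0) − 1/(75.36) = 0.07006, so d_i2 = 14.27 cm; m₂ = −d_i2/d_o2 = -0.1894.
m = m₁·m₂ = (+0.2081)(-0.1894) = -0.0394.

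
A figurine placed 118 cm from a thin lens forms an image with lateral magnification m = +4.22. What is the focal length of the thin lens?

f = 155 cm (converging)

m = −d_i/d_o ⇒ d_i = −m·d_o = −(+4.22)·(118) = -498.0 cm.
1/f = 1/d_o + 1/d_i = 1/(118) + 1/(-498.0) = 0.006467, so f = 155 cm.
Since f is positive, the thin lens is converging.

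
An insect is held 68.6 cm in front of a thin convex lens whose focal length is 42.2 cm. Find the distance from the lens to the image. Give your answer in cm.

Lens equation: 1/v = 1/f − 1/u = 1/(42.20) − 1/(68.6) = 0.02370 − 0.01458 = 0.009119, so v = 110 cm.
The image is real, inverted and enlarged, on the far side of the lens.

110 cm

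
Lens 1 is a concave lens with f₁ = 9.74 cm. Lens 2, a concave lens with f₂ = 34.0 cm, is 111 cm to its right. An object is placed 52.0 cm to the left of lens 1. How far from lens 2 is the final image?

Lens 1 is diverging, so f₁ = −9.74 cm.
Lens 1: 1/d_i1 = 1/f₁ − 1/d_o1 = 1/(-9.74) − 1/(52.0) = -0.1219, so d_i1 = -8.203 cm.
The intermediate image is 8.203 cm to the left of lens 1 (virtual), which is 111 − (-8.203) = 119.2 cm to the left of lens 2, so d_o2 = +119.2 cm.
Lens 2 is diverging, so f₂ = −34.0 cm.
Lens 2: 1/d_i2 = 1/f₂ − 1/d_o2 = 1/(-34.0) − 1/(119.2) = -0.03780, so d_i2 = -26.5 cm.
The final image is virtual, 26.5 cm to the left of lens 2 (overall magnification ≈ 0.035).

26.5 cm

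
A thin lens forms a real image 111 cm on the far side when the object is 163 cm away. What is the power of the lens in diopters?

d_i = +111 cm.
1/f = 1/d_o + 1/d_i = 1/(163) + 1/(111) = 0.01514 cm⁻¹.
f = 66.03 cm = 0.6603 m, so P = 1/f = +1.51 D.

P = +1.51 D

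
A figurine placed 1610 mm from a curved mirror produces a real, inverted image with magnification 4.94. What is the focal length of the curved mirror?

m = −d_i/d_o ⇒ d_i = −m·d_o = −(-4.94)·(1610) = 7953 mm.
1/f = 1/d_o + 1/d_i = 1/(1610) + 1/(7953) = 0.0007469, so f = 1340 mm.
Since f is positive, the curved mirror is concave.

f = 1340 mm (concave)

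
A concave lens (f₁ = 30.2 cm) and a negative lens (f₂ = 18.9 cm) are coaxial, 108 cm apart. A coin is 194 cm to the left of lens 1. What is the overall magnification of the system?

m = +0.0166

f₁ = −30.2 cm (diverging).
Lens 1: 1/d_i1 = 1/(-30.2) − 1/(194) = -0.03827, so d_i1 = -26.13 cm; m₁ = −d_i1/d_o1 = +0.1347.
d_o2 = 108 − (-26.13) = 134.1 cm.
f₂ = −18.9 cm (diverging).
Lens 2: 1/d_i2 = 1/(-18.9) − 1/(134.1) = -0.06037, so d_i2 = -16.57 cm; m₂ = −d_i2/d_o2 = +0.1235.
m = m₁·m₂ = (+0.1347)(+0.1235) = +0.0166.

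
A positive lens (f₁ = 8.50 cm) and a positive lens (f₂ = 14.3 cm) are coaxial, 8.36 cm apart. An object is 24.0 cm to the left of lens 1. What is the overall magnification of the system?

m = -0.411

Lens 1: 1/d_i1 = 1/(8.50) − 1/(24.0) = 0.07598, so d_i1 = 13.16 cm; m₁ = −d_i1/d_o1 = -0.5483.
d_o2 = 8.36 − (13.16) = -4.800 cm (virtual object).
Lens 2: 1/d_i2 = 1/(14.3) − 1/(-4.800) = 0.2783, so d_i2 = 3.594 cm; m₂ = −d_i2/d_o2 = +0.7487.
m = m₁·m₂ = (-0.5483)(+0.7487) = -0.411.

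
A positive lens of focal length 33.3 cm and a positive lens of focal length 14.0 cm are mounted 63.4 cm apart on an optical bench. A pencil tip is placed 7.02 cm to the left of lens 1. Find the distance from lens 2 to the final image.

Lens 1: 1/d_i1 = 1/f₁ − 1/d_o1 = 1/(33.3) − 1/(7.02) = -0.1124, so d_i1 = -8.895 cm.
The intermediate image is 8.895 cm to the left of lens 1 (virtual), which is 63.4 − (-8.895) = 72.30 cm to the left of lens 2, so d_o2 = +72.30 cm.
Lens 2: 1/d_i2 = 1/f₂ − 1/d_o2 = 1/(14.0) − 1/(72.30) = 0.05760, so d_i2 = 17.4 cm.
The final image is real, 17.4 cm to the right of lens 2 (overall magnification ≈ -0.30).

17.4 cm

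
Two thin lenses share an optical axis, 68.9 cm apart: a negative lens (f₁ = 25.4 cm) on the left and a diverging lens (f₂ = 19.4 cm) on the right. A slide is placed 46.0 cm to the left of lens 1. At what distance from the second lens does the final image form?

15.8 cm

Lens 1 is diverging, so f₁ = −25.4 cm.
Lens 1: 1/d_i1 = 1/f₁ − 1/d_o1 = 1/(-25.4) − 1/(46.0) = -0.06111, so d_i1 = -16.36 cm.
The intermediate image is 16.36 cm to the left of lens 1 (virtual), which is 68.9 − (-16.36) = 85.26 cm to the left of lens 2, so d_o2 = +85.26 cm.
Lens 2 is diverging, so f₂ = −19.4 cm.
Lens 2: 1/d_i2 = 1/f₂ − 1/d_o2 = 1/(-19.4) − 1/(85.26) = -0.06328, so d_i2 = -15.8 cm.
The final image is virtual, 15.8 cm to the left of lens 2 (overall magnification ≈ 0.066).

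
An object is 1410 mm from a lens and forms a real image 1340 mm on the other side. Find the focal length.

Real image ⇒ d_i = +1340 mm.
1/f = 1/d_o + 1/d_i = 1/(1410) + 1/(1340) = 0.001455, so f = 687 mm.
Since f is positive, the lens is converging.

f = 687 mm (converging)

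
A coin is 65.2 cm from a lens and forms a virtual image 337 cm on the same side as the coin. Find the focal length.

f = 80.8 cm (converging)

Virtual image ⇒ d_i = −337 cm.
1/f = 1/d_o + 1/d_i = 1/(65.2) + 1/(-337) = 0.01237, so f = 80.8 cm.
Since f is positive, the lens is converging.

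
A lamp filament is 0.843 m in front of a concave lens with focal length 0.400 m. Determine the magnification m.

For a concave lens, f = -0.400 m.
1/d_i = 1/f − 1/d_o = 1/(-0.4000) − 1/(0.843) = -3.686, so d_i = -0.2713 m.
m = −d_i/d_o = −(-0.2713)/(0.843) = +0.322.
The image is virtual, upright and reduced, on the same side as the object.

m = +0.322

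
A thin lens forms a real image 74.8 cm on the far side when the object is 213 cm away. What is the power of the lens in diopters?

d_i = +74.8 cm.
1/f = 1/d_o + 1/d_i = 1/(213) + 1/(74.8) = 0.01806 cm⁻¹.
f = 55.36 cm = 0.5536 m, so P = 1/f = +1.81 D.

P = +1.81 D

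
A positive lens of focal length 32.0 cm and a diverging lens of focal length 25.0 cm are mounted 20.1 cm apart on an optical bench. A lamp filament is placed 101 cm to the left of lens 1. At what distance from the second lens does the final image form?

384 cm

Lens 1: 1/d_i1 = 1/f₁ − 1/d_o1 = 1/(32.0) − 1/(101) = 0.02135, so d_i1 = 46.84 cm.
The intermediate image is 46.84 cm to the right of lens 1, which lies 26.74 cm to the right of lens 2 — a virtual object — so d_o2 = −26.74 cm.
Lens 2 is diverging, so f₂ = −25.0 cm.
Lens 2: 1/d_i2 = 1/f₂ − 1/d_o2 = 1/(-25.0) − 1/(-26.74) = -0.002603, so d_i2 = -384 cm.
The final image is virtual, 384 cm to the left of lens 2 (overall magnification ≈ 6.7).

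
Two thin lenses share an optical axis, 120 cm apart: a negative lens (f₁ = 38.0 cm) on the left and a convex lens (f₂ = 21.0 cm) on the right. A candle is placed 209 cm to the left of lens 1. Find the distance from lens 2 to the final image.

24.4 cm

Lens 1 is diverging, so f₁ = −38.0 cm.
Lens 1: 1/d_i1 = 1/f₁ − 1/d_o1 = 1/(-38.0) − 1/(209) = -0.03110, so d_i1 = -32.15 cm.
The intermediate image is 32.15 cm to the left of lens 1 (virtual), which is 120 − (-32.15) = 152.2 cm to the left of lens 2, so d_o2 = +152.2 cm.
Lens 2: 1/d_i2 = 1/f₂ − 1/d_o2 = 1/(21.0) − 1/(152.2) = 0.04105, so d_i2 = 24.4 cm.
The final image is real, 24.4 cm to the right of lens 2 (overall magnification ≈ -0.025).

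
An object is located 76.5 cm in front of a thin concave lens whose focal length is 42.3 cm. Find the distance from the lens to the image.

27.2 cm

For a concave lens, f = -42.3 cm.
Thin-lens equation: 1/q = 1/f − 1/p = 1/(-42.30) − 1/(76.5) = -0.02364 − 0.01307 = -0.03671, so q = -27.2 cm.
The image is virtual, upright and reduced, on the same side as the object.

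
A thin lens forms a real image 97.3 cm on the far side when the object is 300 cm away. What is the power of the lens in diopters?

P = +1.36 D

d_i = +97.3 cm.
1/f = 1/d_o + 1/d_i = 1/(300) + 1/(97.3) = 0.01361 cm⁻¹.
f = 73.47 cm = 0.7347 m, so P = 1/f = +1.36 D.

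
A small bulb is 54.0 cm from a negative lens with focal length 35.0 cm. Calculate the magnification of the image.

For a negative lens, f = -35.0 cm.
1/d_i = 1/f − 1/d_o = 1/(-35.00) − 1/(54.0) = -0.04709, so d_i = -21.24 cm.
m = −d_i/d_o = −(-21.24)/(54.0) = +0.393.
The image is virtual, upright and reduced, on the same side as the object.

m = +0.393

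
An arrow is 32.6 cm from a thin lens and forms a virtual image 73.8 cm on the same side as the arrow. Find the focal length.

Virtual image ⇒ d_i = −73.8 cm.
1/f = 1/d_o + 1/d_i = 1/(32.6) + 1/(-73.8) = 0.01712, so f = 58.4 cm.
Since f is positive, the thin lens is converging.

f = 58.4 cm (converging)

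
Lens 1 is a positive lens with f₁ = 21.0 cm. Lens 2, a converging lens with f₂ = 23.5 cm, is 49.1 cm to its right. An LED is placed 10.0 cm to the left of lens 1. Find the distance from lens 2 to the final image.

Lens 1: 1/d_i1 = 1/f₁ − 1/d_o1 = 1/(21.0) − 1/(10.0) = -0.05238, so d_i1 = -19.09 cm.
The intermediate image is 19.09 cm to the left of lens 1 (virtual), which is 49.1 − (-19.09) = 68.19 cm to the left of lens 2, so d_o2 = +68.19 cm.
Lens 2: 1/d_i2 = 1/f₂ − 1/d_o2 = 1/(23.5) − 1/(68.19) = 0.02789, so d_i2 = 35.9 cm.
The final image is real, 35.9 cm to the right of lens 2 (overall magnification ≈ -1.0).

35.9 cm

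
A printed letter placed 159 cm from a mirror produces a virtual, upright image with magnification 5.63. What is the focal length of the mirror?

m = −d_i/d_o ⇒ d_i = −m·d_o = −(+5.63)·(159) = -895.2 cm.
1/f = 1/d_o + 1/d_i = 1/(159) + 1/(-895.2) = 0.005172, so f = 193 cm.
Since f is positive, the mirror is concave.

f = 193 cm (concave)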